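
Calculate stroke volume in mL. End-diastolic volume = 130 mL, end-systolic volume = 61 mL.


SV = EDV - ESV
SV = 130 - 61
SV = 69 mL


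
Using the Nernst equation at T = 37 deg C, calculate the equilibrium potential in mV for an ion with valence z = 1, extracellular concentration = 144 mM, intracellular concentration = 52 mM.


E = (RT/(zF)) * ln(C_out/C_in)
T = 37 + 273.15 = 310.15 K
E = (8.314 * 310.15 / (1 * 96485)) * ln(144/52)
E = 27.22 mV


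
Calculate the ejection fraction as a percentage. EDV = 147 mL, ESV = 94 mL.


SV = EDV - ESV = 147 - 94 = 53 mL
EF = SV/EDV * 100 = 53/147 * 100
EF = 36.05%


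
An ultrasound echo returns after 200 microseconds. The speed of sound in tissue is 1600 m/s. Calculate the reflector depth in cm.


depth = c * t / 2
t = 200 us = 2.0000e-04 s
depth = 1600 * 2.0000e-04 / 2
depth = 0.16 m = 16 cm


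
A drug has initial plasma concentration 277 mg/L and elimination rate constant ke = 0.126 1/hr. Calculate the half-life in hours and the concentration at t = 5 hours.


t_half = ln(2) / ke = 0.693147 / 0.126 = 5.501 hr
C(t) = C0 * exp(-ke*t) = 277 * exp(-0.126*5)
C(5) = 147.5 mg/L


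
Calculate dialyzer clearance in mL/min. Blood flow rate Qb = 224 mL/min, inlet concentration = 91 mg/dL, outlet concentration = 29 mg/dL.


K = Qb * (Cb_in - Cb_out) / Cb_in
K = 224 * (91 - 29) / 91
K = 152.6 mL/min


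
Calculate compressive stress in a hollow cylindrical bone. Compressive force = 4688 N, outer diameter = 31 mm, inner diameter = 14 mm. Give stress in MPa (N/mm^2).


A = pi*(r_o^2 - r_i^2)
r_o = 15.5 mm, r_i = 7 mm
A = 600.83 mm^2
sigma = F/A = 4688 / 600.83
sigma = 7.803 MPa


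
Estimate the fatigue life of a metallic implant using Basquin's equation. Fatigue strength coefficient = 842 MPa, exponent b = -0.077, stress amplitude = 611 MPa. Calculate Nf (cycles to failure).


sigma_a = sigma_f' * (2Nf)^b
2Nf = (sigma_a/sigma_f')^(1/b)
2Nf = (611/842)^(1/-0.077)
2Nf = 64.374333
Nf = 32.19


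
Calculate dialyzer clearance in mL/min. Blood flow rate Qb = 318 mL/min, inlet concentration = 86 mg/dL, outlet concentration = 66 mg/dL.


K = Qb * (Cb_in - Cb_out) / Cb_in
K = 318 * (86 - 66) / 86
K = 73.95 mL/min


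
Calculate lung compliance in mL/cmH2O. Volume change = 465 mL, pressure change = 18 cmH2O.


C = dV / dP
C = 465 / 18
C = 25.83 mL/cmH2O


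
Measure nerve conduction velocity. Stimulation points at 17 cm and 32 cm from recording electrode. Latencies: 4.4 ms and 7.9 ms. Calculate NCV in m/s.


Distance = (32 - 17) / 100 = 0.15 m
dt = (7.9 - 4.4) / 1000 = 0.0035 s
NCV = dist / dt = 42.86 m/s


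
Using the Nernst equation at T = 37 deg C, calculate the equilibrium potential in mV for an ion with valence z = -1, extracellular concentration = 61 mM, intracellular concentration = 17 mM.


E = (RT/(zF)) * ln(C_out/C_in)
T = 37 + 273.15 = 310.15 K
E = (8.314 * 310.15 / (-1 * 96485)) * ln(61/17)
E = -34.15 mV


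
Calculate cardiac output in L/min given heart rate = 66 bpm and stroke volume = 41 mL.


CO = HR * SV
CO = 66 * 41 / 1000
CO = 2.706 L/min


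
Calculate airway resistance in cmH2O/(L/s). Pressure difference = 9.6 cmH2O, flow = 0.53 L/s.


R = dP / flow
R = 9.6 / 0.53
R = 18.11 cmH2O/(L/s)


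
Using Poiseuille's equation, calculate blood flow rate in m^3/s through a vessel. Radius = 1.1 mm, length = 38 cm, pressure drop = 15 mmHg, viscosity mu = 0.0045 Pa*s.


Q = pi*r^4*dP / (8*mu*L)
r = 0.0011 m, L = 0.38 m
dP = 15 mmHg = 1999.83 Pa
Q = 6.7240e-07 m^3/s


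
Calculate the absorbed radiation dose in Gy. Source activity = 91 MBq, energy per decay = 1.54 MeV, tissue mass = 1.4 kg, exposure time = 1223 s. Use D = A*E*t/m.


A = 91 MBq = 9.1000e+07 Bq
E = 1.54 MeV = 2.46708e-13 J
D = A*E*t/m = 9.1000e+07*2.46708e-13*1223/1.4
D = 0.01961 Gy


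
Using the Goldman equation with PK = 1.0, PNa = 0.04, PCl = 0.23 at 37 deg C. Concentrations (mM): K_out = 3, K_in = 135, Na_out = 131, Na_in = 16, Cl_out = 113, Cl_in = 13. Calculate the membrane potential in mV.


Vm = (RT/F)*ln((PK*Ko + PNa*Nao + PCl*Cli)/(PK*Ki + PNa*Nai + PCl*Clo))
Numer = 11.23, Denom = 161.63
Vm = -71.27 mV


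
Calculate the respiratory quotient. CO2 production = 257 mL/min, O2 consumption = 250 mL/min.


RQ = VCO2 / VO2
RQ = 257 / 250
RQ = 1.028


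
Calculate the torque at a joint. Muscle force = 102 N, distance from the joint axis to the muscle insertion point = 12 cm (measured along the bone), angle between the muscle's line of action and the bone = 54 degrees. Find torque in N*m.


Torque = F * d * sin(theta)   (moment arm = d*sin(theta))
d = 12 cm = 0.12 m
Torque = 102 * 0.12 * sin(54)
Torque = 9.902 N*m


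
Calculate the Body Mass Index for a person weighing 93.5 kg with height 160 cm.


BMI = weight / height^2
height = 160 cm = 1.6 m
BMI = 93.5 / 1.6^2
BMI = 36.52 kg/m^2


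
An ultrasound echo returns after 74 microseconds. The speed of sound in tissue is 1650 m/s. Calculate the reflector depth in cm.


depth = c * t / 2
t = 74 us = 7.4000e-05 s
depth = 1650 * 7.4000e-05 / 2
depth = 0.06105 m = 6.105 cm


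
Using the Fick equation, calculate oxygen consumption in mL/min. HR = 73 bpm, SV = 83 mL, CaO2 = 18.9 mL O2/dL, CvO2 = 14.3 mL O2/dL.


CO = HR*SV = 73*83/1000 = 6.059 L/min
a-v O2 diff = 18.9 - 14.3 = 4.6 mL/dL
VO2 = CO * (CaO2-CvO2) * 10 dL/L
VO2 = 6.059 * 4.6 * 10
VO2 = 278.7 mL/min


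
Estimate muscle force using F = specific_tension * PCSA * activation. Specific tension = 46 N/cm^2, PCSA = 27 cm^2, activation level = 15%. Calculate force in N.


F = sigma * PCSA * activation
F = 46 * 27 * 0.15
F = 186.3 N


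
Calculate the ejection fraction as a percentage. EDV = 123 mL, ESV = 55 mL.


SV = EDV - ESV = 123 - 55 = 68 mL
EF = SV/EDV * 100 = 68/123 * 100
EF = 55.28%


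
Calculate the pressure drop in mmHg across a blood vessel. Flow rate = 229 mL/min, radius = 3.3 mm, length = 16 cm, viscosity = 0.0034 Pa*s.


dP = 8*mu*L*Q / (pi*r^4)
Q = 229 mL/min = 3.81667e-06 m^3/s
dP = 44.5829 Pa = 44.5829 / 133.322 mmHg = 0.3344 mmHg


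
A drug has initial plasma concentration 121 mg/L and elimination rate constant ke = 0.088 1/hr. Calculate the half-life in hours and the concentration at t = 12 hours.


t_half = ln(2) / ke = 0.693147 / 0.088 = 7.877 hr
C(t) = C0 * exp(-ke*t) = 121 * exp(-0.088*12)
C(12) = 42.09 mg/L


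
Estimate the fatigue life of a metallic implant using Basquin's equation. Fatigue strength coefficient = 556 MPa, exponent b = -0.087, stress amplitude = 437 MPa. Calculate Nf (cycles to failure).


sigma_a = sigma_f' * (2Nf)^b
2Nf = (sigma_a/sigma_f')^(1/b)
2Nf = (437/556)^(1/-0.087)
2Nf = 15.930245
Nf = 7.965


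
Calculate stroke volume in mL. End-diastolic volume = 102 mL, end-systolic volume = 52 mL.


SV = EDV - ESV
SV = 102 - 52
SV = 50 mL


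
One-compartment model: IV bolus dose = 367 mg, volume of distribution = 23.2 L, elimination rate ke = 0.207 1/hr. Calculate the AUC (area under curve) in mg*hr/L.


C0 = Dose/Vd = 367/23.2 = 15.819 mg/L
AUC = C0/ke = 15.819/0.207
AUC = 76.42 mg*hr/L


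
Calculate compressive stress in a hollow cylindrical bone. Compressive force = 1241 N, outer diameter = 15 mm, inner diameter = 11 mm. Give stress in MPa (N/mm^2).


A = pi*(r_o^2 - r_i^2)
r_o = 7.5 mm, r_i = 5.5 mm
A = 81.6814 mm^2
sigma = F/A = 1241 / 81.6814
sigma = 15.19 MPa


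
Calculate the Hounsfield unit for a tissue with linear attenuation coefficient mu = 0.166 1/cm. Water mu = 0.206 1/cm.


HU = ((mu_tissue - mu_water) / mu_water) * 1000
HU = ((0.166 - 0.206) / 0.206) * 1000
HU = -194.2


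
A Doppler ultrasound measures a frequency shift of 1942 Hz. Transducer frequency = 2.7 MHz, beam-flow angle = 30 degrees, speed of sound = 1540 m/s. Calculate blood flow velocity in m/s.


v = fd * c / (2 * f0 * cos(theta))
v = 1942 * 1540 / (2 * 2.7000e+06 * cos(30))
v = 0.6395 m/s


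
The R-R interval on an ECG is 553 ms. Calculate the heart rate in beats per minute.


HR = 60 / RR_interval(s)
RR = 553 ms = 0.553 s
HR = 60 / 0.553 = 108.5 bpm


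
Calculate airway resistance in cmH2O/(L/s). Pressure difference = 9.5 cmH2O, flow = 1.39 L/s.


R = dP / flow
R = 9.5 / 1.39
R = 6.835 cmH2O/(L/s)


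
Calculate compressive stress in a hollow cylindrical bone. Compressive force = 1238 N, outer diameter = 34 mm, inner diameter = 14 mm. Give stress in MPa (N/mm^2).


A = pi*(r_o^2 - r_i^2)
r_o = 17 mm, r_i = 7 mm
A = 753.982 mm^2
sigma = F/A = 1238 / 753.982
sigma = 1.642 MPa


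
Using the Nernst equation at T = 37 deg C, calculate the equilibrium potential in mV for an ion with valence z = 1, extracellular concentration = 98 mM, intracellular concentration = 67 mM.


E = (RT/(zF)) * ln(C_out/C_in)
T = 37 + 273.15 = 310.15 K
E = (8.314 * 310.15 / (1 * 96485)) * ln(98/67)
E = 10.16 mV


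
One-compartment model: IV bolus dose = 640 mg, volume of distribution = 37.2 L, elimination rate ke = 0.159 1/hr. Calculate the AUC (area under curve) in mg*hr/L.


C0 = Dose/Vd = 640/37.2 = 17.2043 mg/L
AUC = C0/ke = 17.2043/0.159
AUC = 108.2 mg*hr/L


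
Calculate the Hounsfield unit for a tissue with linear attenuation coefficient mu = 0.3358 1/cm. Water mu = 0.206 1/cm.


HU = ((mu_tissue - mu_water) / mu_water) * 1000
HU = ((0.3358 - 0.206) / 0.206) * 1000
HU = 630.1


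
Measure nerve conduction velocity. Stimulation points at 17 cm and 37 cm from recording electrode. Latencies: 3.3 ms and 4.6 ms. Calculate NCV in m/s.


Distance = (37 - 17) / 100 = 0.2 m
dt = (4.6 - 3.3) / 1000 = 0.0013 s
NCV = dist / dt = 153.8 m/s


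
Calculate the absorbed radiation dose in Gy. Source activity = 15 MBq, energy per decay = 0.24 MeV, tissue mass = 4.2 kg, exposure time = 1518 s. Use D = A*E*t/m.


A = 15 MBq = 1.5000e+07 Bq
E = 0.24 MeV = 3.8448e-14 J
D = A*E*t/m = 1.5000e+07*3.8448e-14*1518/4.2
D = 2.0844e-04 Gy


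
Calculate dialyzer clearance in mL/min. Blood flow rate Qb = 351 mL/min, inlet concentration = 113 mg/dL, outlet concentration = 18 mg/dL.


K = Qb * (Cb_in - Cb_out) / Cb_in
K = 351 * (113 - 18) / 113
K = 295.1 mL/min


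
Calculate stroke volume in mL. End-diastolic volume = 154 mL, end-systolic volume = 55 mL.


SV = EDV - ESV
SV = 154 - 55
SV = 99 mL


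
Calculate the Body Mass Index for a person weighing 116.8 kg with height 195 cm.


BMI = weight / height^2
height = 195 cm = 1.95 m
BMI = 116.8 / 1.95^2
BMI = 30.72 kg/m^2


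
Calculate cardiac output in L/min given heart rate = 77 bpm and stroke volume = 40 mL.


CO = HR * SV
CO = 77 * 40 / 1000
CO = 3.08 L/min


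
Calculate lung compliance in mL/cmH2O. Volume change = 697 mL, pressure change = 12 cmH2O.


C = dV / dP
C = 697 / 12
C = 58.08 mL/cmH2O


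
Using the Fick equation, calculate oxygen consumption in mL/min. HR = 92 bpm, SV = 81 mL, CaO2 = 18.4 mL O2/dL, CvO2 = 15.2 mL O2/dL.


CO = HR*SV = 92*81/1000 = 7.452 L/min
a-v O2 diff = 18.4 - 15.2 = 3.2 mL/dL
VO2 = CO * (CaO2-CvO2) * 10 dL/L
VO2 = 7.452 * 3.2 * 10
VO2 = 238.5 mL/min


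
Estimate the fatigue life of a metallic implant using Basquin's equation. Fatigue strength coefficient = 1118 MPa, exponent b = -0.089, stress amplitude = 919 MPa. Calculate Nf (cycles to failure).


sigma_a = sigma_f' * (2Nf)^b
2Nf = (sigma_a/sigma_f')^(1/b)
2Nf = (919/1118)^(1/-0.089)
2Nf = 9.0463876
Nf = 4.523


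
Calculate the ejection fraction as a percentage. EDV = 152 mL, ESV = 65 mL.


SV = EDV - ESV = 152 - 65 = 87 mL
EF = SV/EDV * 100 = 87/152 * 100
EF = 57.24%


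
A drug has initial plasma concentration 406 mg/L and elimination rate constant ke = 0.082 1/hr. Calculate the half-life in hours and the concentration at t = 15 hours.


t_half = ln(2) / ke = 0.693147 / 0.082 = 8.453 hr
C(t) = C0 * exp(-ke*t) = 406 * exp(-0.082*15)
C(15) = 118.7 mg/L


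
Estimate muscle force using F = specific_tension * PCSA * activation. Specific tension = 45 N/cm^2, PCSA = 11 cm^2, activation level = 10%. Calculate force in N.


F = sigma * PCSA * activation
F = 45 * 11 * 0.1
F = 49.5 N


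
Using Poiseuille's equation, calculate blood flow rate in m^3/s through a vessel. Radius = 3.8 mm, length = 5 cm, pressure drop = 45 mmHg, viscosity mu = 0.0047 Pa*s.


Q = pi*r^4*dP / (8*mu*L)
r = 0.0038 m, L = 0.05 m
dP = 45 mmHg = 5999.49 Pa
Q = 0.00209 m^3/s


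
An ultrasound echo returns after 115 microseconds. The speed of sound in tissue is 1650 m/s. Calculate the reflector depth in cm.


depth = c * t / 2
t = 115 us = 1.1500e-04 s
depth = 1650 * 1.1500e-04 / 2
depth = 0.094875 m = 9.4875 cm


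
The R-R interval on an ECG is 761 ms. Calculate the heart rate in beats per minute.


HR = 60 / RR_interval(s)
RR = 761 ms = 0.761 s
HR = 60 / 0.761 = 78.84 bpm


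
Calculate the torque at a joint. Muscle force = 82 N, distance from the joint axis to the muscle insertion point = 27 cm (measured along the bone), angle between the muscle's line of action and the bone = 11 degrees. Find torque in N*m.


Torque = F * d * sin(theta)   (moment arm = d*sin(theta))
d = 27 cm = 0.27 m
Torque = 82 * 0.27 * sin(11)
Torque = 4.225 N*m


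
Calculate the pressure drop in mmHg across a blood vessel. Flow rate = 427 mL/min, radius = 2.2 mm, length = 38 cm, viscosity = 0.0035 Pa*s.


dP = 8*mu*L*Q / (pi*r^4)
Q = 427 mL/min = 7.11667e-06 m^3/s
dP = 1028.91 Pa = 1028.91 / 133.322 mmHg = 7.717 mmHg


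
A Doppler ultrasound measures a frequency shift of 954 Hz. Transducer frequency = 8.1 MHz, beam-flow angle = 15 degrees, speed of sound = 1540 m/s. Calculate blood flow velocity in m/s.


v = fd * c / (2 * f0 * cos(theta))
v = 954 * 1540 / (2 * 8.1000e+06 * cos(15))
v = 0.09389 m/s


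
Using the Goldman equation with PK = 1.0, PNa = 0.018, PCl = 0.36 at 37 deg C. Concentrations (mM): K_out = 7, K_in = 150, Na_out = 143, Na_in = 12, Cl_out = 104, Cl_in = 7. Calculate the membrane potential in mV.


Vm = (RT/F)*ln((PK*Ko + PNa*Nao + PCl*Cli)/(PK*Ki + PNa*Nai + PCl*Clo))
Numer = 12.094, Denom = 187.656
Vm = -73.28 mV


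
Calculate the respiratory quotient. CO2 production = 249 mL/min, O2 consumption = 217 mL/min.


RQ = VCO2 / VO2
RQ = 249 / 217
RQ = 1.147


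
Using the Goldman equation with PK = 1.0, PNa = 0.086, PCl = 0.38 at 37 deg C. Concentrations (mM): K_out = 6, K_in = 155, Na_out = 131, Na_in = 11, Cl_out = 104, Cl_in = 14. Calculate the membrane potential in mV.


Vm = (RT/F)*ln((PK*Ko + PNa*Nao + PCl*Cli)/(PK*Ki + PNa*Nai + PCl*Clo))
Numer = 22.586, Denom = 195.466
Vm = -57.67 mV


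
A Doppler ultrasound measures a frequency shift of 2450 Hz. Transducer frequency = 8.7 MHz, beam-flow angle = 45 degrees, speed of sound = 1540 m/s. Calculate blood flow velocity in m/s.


v = fd * c / (2 * f0 * cos(theta))
v = 2450 * 1540 / (2 * 8.7000e+06 * cos(45))
v = 0.3067 m/s


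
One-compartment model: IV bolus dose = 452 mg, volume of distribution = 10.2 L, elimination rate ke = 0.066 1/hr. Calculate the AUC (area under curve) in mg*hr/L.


C0 = Dose/Vd = 452/10.2 = 44.3137 mg/L
AUC = C0/ke = 44.3137/0.066
AUC = 671.4 mg*hr/L


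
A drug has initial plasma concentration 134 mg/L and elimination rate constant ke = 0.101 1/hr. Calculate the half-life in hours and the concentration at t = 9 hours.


t_half = ln(2) / ke = 0.693147 / 0.101 = 6.863 hr
C(t) = C0 * exp(-ke*t) = 134 * exp(-0.101*9)
C(9) = 53.99 mg/L


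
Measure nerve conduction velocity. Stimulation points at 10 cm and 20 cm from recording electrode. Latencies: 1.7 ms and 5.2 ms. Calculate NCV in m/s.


Distance = (20 - 10) / 100 = 0.1 m
dt = (5.2 - 1.7) / 1000 = 0.0035 s
NCV = dist / dt = 28.57 m/s


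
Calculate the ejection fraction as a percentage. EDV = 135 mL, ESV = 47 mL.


SV = EDV - ESV = 135 - 47 = 88 mL
EF = SV/EDV * 100 = 88/135 * 100
EF = 65.19%


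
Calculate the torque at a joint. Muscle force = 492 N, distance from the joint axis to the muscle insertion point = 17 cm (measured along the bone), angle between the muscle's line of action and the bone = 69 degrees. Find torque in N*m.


Torque = F * d * sin(theta)   (moment arm = d*sin(theta))
d = 17 cm = 0.17 m
Torque = 492 * 0.17 * sin(69)
Torque = 78.08 N*m


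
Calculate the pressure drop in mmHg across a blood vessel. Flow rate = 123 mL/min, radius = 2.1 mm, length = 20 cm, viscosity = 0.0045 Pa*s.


dP = 8*mu*L*Q / (pi*r^4)
Q = 123 mL/min = 2.05e-06 m^3/s
dP = 241.579 Pa = 241.579 / 133.322 mmHg = 1.812 mmHg


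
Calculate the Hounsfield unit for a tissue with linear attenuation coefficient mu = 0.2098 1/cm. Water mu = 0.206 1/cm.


HU = ((mu_tissue - mu_water) / mu_water) * 1000
HU = ((0.2098 - 0.206) / 0.206) * 1000
HU = 18.45


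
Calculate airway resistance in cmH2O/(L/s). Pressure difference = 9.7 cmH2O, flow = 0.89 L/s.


R = dP / flow
R = 9.7 / 0.89
R = 10.9 cmH2O/(L/s)


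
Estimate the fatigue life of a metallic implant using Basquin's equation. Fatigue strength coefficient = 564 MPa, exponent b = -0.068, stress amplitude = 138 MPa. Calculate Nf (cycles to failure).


sigma_a = sigma_f' * (2Nf)^b
2Nf = (sigma_a/sigma_f')^(1/b)
2Nf = (138/564)^(1/-0.068)
2Nf = 9.7988865e+08
Nf = 4.8994e+08


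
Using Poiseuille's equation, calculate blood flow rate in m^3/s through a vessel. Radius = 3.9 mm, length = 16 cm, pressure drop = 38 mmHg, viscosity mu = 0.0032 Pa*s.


Q = pi*r^4*dP / (8*mu*L)
r = 0.0039 m, L = 0.16 m
dP = 38 mmHg = 5066.236 Pa
Q = 8.9895e-04 m^3/s


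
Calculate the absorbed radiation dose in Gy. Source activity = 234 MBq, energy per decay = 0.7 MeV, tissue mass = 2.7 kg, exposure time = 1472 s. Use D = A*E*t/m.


A = 234 MBq = 2.3400e+08 Bq
E = 0.7 MeV = 1.1214e-13 J
D = A*E*t/m = 2.3400e+08*1.1214e-13*1472/2.7
D = 0.01431 Gy


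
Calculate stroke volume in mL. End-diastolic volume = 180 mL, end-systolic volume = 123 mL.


SV = EDV - ESV
SV = 180 - 123
SV = 57 mL


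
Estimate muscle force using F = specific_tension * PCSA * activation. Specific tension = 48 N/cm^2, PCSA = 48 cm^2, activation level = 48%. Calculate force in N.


F = sigma * PCSA * activation
F = 48 * 48 * 0.48
F = 1106 N


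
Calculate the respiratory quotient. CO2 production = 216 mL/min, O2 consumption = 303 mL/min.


RQ = VCO2 / VO2
RQ = 216 / 303
RQ = 0.7129


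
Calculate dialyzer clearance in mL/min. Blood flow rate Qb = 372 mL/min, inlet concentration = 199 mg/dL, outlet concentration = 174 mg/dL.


K = Qb * (Cb_in - Cb_out) / Cb_in
K = 372 * (199 - 174) / 199
K = 46.73 mL/min


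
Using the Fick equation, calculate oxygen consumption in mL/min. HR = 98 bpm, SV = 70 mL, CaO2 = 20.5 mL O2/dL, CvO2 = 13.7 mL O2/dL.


CO = HR*SV = 98*70/1000 = 6.86 L/min
a-v O2 diff = 20.5 - 13.7 = 6.8 mL/dL
VO2 = CO * (CaO2-CvO2) * 10 dL/L
VO2 = 6.86 * 6.8 * 10
VO2 = 466.5 mL/min


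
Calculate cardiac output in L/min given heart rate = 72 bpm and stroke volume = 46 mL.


CO = HR * SV
CO = 72 * 46 / 1000
CO = 3.312 L/min


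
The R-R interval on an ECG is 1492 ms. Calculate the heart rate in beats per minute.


HR = 60 / RR_interval(s)
RR = 1492 ms = 1.492 s
HR = 60 / 1.492 = 40.21 bpm


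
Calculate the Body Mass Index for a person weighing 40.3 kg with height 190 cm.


BMI = weight / height^2
height = 190 cm = 1.9 m
BMI = 40.3 / 1.9^2
BMI = 11.16 kg/m^2


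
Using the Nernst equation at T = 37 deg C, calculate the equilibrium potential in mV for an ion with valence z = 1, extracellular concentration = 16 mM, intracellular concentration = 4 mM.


E = (RT/(zF)) * ln(C_out/C_in)
T = 37 + 273.15 = 310.15 K
E = (8.314 * 310.15 / (1 * 96485)) * ln(16/4)
E = 37.05 mV


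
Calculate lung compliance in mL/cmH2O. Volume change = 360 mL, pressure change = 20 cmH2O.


C = dV / dP
C = 360 / 20
C = 18 mL/cmH2O


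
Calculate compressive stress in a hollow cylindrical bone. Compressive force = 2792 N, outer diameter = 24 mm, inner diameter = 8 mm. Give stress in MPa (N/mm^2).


A = pi*(r_o^2 - r_i^2)
r_o = 12 mm, r_i = 4 mm
A = 402.124 mm^2
sigma = F/A = 2792 / 402.124
sigma = 6.943 MPa


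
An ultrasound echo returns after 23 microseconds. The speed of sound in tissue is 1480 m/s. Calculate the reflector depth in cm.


depth = c * t / 2
t = 23 us = 2.3000e-05 s
depth = 1480 * 2.3000e-05 / 2
depth = 0.01702 m = 1.702 cm


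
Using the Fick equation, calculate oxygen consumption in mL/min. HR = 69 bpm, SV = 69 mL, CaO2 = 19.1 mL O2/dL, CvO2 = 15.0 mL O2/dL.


CO = HR*SV = 69*69/1000 = 4.761 L/min
a-v O2 diff = 19.1 - 15.0 = 4.1 mL/dL
VO2 = CO * (CaO2-CvO2) * 10 dL/L
VO2 = 4.761 * 4.1 * 10
VO2 = 195.2 mL/min


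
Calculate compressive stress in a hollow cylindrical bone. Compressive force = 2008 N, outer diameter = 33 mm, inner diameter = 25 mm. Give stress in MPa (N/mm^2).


A = pi*(r_o^2 - r_i^2)
r_o = 16.5 mm, r_i = 12.5 mm
A = 364.425 mm^2
sigma = F/A = 2008 / 364.425
sigma = 5.51 MPa


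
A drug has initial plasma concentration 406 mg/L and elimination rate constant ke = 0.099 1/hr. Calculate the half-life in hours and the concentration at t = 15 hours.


t_half = ln(2) / ke = 0.693147 / 0.099 = 7.001 hr
C(t) = C0 * exp(-ke*t) = 406 * exp(-0.099*15)
C(15) = 91.96 mg/L


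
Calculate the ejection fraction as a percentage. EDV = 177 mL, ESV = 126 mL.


SV = EDV - ESV = 177 - 126 = 51 mL
EF = SV/EDV * 100 = 51/177 * 100
EF = 28.81%


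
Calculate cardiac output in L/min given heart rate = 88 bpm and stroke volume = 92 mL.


CO = HR * SV
CO = 88 * 92 / 1000
CO = 8.096 L/min


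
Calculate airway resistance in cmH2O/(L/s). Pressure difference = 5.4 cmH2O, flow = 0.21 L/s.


R = dP / flow
R = 5.4 / 0.21
R = 25.71 cmH2O/(L/s)


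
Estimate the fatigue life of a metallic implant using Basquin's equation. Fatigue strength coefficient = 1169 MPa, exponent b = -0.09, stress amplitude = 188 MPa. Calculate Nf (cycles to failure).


sigma_a = sigma_f' * (2Nf)^b
2Nf = (sigma_a/sigma_f')^(1/b)
2Nf = (188/1169)^(1/-0.09)
2Nf = 6.5827499e+08
Nf = 3.2914e+08


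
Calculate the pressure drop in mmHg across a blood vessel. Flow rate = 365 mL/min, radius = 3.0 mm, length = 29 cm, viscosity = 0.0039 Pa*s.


dP = 8*mu*L*Q / (pi*r^4)
Q = 365 mL/min = 6.08333e-06 m^3/s
dP = 216.301 Pa = 216.301 / 133.322 mmHg = 1.622 mmHg


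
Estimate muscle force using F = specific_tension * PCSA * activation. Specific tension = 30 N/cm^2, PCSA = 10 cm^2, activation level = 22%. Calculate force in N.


F = sigma * PCSA * activation
F = 30 * 10 * 0.22
F = 66 N


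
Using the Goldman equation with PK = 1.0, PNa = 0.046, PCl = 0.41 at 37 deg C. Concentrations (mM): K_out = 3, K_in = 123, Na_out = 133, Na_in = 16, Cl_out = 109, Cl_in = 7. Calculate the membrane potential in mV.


Vm = (RT/F)*ln((PK*Ko + PNa*Nao + PCl*Cli)/(PK*Ki + PNa*Nai + PCl*Clo))
Numer = 11.988, Denom = 168.426
Vm = -70.62 mV


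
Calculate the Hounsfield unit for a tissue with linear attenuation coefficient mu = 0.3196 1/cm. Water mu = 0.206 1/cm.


HU = ((mu_tissue - mu_water) / mu_water) * 1000
HU = ((0.3196 - 0.206) / 0.206) * 1000
HU = 551.5


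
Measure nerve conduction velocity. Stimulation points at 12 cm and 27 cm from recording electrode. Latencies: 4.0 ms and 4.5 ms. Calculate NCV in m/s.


Distance = (27 - 12) / 100 = 0.15 m
dt = (4.5 - 4.0) / 1000 = 5.0000e-04 s
NCV = dist / dt = 300 m/s


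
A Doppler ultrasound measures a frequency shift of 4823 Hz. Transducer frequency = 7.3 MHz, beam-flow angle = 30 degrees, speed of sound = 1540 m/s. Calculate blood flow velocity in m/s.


v = fd * c / (2 * f0 * cos(theta))
v = 4823 * 1540 / (2 * 7.3000e+06 * cos(30))
v = 0.5874 m/s


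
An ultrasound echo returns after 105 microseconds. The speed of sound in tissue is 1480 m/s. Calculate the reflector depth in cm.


depth = c * t / 2
t = 105 us = 1.0500e-04 s
depth = 1480 * 1.0500e-04 / 2
depth = 0.0777 m = 7.77 cm


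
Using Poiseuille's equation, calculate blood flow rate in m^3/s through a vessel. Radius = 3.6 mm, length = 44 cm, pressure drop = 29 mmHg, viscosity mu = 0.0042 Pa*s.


Q = pi*r^4*dP / (8*mu*L)
r = 0.0036 m, L = 0.44 m
dP = 29 mmHg = 3866.338 Pa
Q = 1.3800e-04 m^3/s


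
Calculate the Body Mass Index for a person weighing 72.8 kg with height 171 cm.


BMI = weight / height^2
height = 171 cm = 1.71 m
BMI = 72.8 / 1.71^2
BMI = 24.9 kg/m^2


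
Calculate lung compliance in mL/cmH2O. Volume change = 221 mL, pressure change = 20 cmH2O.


C = dV / dP
C = 221 / 20
C = 11.05 mL/cmH2O


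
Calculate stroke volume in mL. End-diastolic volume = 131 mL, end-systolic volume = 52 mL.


SV = EDV - ESV
SV = 131 - 52
SV = 79 mL


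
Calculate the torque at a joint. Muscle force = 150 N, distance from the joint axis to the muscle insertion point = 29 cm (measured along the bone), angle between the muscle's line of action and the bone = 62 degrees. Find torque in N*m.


Torque = F * d * sin(theta)   (moment arm = d*sin(theta))
d = 29 cm = 0.29 m
Torque = 150 * 0.29 * sin(62)
Torque = 38.41 N*m


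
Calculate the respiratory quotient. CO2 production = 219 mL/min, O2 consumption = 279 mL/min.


RQ = VCO2 / VO2
RQ = 219 / 279
RQ = 0.7849


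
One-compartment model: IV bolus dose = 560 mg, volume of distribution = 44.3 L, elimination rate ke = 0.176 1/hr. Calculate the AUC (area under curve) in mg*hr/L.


C0 = Dose/Vd = 560/44.3 = 12.6411 mg/L
AUC = C0/ke = 12.6411/0.176
AUC = 71.82 mg*hr/L


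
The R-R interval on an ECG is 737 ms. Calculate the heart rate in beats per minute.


HR = 60 / RR_interval(s)
RR = 737 ms = 0.737 s
HR = 60 / 0.737 = 81.41 bpm


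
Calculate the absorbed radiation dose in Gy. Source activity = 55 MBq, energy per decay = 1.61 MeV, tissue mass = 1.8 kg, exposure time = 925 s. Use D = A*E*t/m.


A = 55 MBq = 5.5000e+07 Bq
E = 1.61 MeV = 2.57922e-13 J
D = A*E*t/m = 5.5000e+07*2.57922e-13*925/1.8
D = 0.00729 Gy


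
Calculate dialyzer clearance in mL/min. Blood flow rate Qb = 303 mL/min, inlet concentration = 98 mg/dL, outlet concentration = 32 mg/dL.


K = Qb * (Cb_in - Cb_out) / Cb_in
K = 303 * (98 - 32) / 98
K = 204.1 mL/min


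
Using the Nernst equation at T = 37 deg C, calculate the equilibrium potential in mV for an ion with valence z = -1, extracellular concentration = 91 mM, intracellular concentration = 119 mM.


E = (RT/(zF)) * ln(C_out/C_in)
T = 37 + 273.15 = 310.15 K
E = (8.314 * 310.15 / (-1 * 96485)) * ln(91/119)
E = 7.169 mV


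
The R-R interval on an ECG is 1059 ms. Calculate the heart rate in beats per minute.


HR = 60 / RR_interval(s)
RR = 1059 ms = 1.059 s
HR = 60 / 1.059 = 56.66 bpm


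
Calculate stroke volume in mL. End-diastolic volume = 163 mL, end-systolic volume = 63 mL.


SV = EDV - ESV
SV = 163 - 63
SV = 100 mL


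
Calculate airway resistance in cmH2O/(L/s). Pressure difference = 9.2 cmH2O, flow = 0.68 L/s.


R = dP / flow
R = 9.2 / 0.68
R = 13.53 cmH2O/(L/s)


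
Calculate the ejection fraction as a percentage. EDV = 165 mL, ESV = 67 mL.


SV = EDV - ESV = 165 - 67 = 98 mL
EF = SV/EDV * 100 = 98/165 * 100
EF = 59.39%


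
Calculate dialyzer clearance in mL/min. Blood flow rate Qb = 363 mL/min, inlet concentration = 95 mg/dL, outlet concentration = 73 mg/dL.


K = Qb * (Cb_in - Cb_out) / Cb_in
K = 363 * (95 - 73) / 95
K = 84.06 mL/min


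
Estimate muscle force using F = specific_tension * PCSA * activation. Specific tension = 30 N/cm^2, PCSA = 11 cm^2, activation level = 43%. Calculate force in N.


F = sigma * PCSA * activation
F = 30 * 11 * 0.43
F = 141.9 N


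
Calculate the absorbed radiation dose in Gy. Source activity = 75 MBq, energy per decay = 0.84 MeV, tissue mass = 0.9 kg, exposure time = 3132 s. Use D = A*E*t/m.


A = 75 MBq = 7.5000e+07 Bq
E = 0.84 MeV = 1.34568e-13 J
D = A*E*t/m = 7.5000e+07*1.34568e-13*3132/0.9
D = 0.03512 Gy


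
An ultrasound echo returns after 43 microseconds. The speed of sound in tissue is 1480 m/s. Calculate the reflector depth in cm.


depth = c * t / 2
t = 43 us = 4.3000e-05 s
depth = 1480 * 4.3000e-05 / 2
depth = 0.03182 m = 3.182 cm


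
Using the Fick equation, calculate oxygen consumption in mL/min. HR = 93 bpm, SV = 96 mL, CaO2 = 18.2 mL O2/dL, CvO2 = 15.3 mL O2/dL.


CO = HR*SV = 93*96/1000 = 8.928 L/min
a-v O2 diff = 18.2 - 15.3 = 2.9 mL/dL
VO2 = CO * (CaO2-CvO2) * 10 dL/L
VO2 = 8.928 * 2.9 * 10
VO2 = 258.9 mL/min


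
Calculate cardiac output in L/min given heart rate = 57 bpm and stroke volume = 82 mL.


CO = HR * SV
CO = 57 * 82 / 1000
CO = 4.674 L/min


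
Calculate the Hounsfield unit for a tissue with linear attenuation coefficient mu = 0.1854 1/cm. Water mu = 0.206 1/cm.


HU = ((mu_tissue - mu_water) / mu_water) * 1000
HU = ((0.1854 - 0.206) / 0.206) * 1000
HU = -100


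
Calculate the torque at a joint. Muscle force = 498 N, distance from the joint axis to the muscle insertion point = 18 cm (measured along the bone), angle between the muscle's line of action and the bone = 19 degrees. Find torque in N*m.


Torque = F * d * sin(theta)   (moment arm = d*sin(theta))
d = 18 cm = 0.18 m
Torque = 498 * 0.18 * sin(19)
Torque = 29.18 N*m


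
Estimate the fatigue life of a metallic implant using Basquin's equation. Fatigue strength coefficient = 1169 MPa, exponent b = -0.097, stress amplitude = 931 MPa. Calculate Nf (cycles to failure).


sigma_a = sigma_f' * (2Nf)^b
2Nf = (sigma_a/sigma_f')^(1/b)
2Nf = (931/1169)^(1/-0.097)
2Nf = 10.452617
Nf = 5.226


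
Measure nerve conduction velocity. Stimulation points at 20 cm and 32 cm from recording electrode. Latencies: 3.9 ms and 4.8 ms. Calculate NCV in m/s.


Distance = (32 - 20) / 100 = 0.12 m
dt = (4.8 - 3.9) / 1000 = 9.0000e-04 s
NCV = dist / dt = 133.3 m/s


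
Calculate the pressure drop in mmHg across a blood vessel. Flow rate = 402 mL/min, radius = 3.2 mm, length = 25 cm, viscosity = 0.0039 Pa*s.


dP = 8*mu*L*Q / (pi*r^4)
Q = 402 mL/min = 6.7e-06 m^3/s
dP = 158.643 Pa = 158.643 / 133.322 mmHg = 1.19 mmHg


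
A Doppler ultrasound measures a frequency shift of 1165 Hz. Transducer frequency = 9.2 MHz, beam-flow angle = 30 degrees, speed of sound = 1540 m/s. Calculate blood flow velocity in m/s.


v = fd * c / (2 * f0 * cos(theta))
v = 1165 * 1540 / (2 * 9.2000e+06 * cos(30))
v = 0.1126 m/s


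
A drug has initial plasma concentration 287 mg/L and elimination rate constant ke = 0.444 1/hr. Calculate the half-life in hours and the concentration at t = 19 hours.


t_half = ln(2) / ke = 0.693147 / 0.444 = 1.561 hr
C(t) = C0 * exp(-ke*t) = 287 * exp(-0.444*19)
C(19) = 0.06225 mg/L


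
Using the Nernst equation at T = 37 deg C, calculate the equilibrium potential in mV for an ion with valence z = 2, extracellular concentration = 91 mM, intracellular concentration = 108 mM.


E = (RT/(zF)) * ln(C_out/C_in)
T = 37 + 273.15 = 310.15 K
E = (8.314 * 310.15 / (2 * 96485)) * ln(91/108)
E = -2.289 mV


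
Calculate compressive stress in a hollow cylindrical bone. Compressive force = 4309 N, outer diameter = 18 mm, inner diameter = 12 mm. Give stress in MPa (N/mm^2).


A = pi*(r_o^2 - r_i^2)
r_o = 9 mm, r_i = 6 mm
A = 141.372 mm^2
sigma = F/A = 4309 / 141.372
sigma = 30.48 MPa


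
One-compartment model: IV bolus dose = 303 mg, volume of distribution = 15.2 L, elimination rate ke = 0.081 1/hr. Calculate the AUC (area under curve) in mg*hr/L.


C0 = Dose/Vd = 303/15.2 = 19.9342 mg/L
AUC = C0/ke = 19.9342/0.081
AUC = 246.1 mg*hr/L


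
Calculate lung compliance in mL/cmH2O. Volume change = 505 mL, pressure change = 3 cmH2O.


C = dV / dP
C = 505 / 3
C = 168.3 mL/cmH2O


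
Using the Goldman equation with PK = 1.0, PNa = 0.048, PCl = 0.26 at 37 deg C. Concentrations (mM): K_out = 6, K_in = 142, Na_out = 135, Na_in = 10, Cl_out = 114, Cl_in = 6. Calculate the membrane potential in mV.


Vm = (RT/F)*ln((PK*Ko + PNa*Nao + PCl*Cli)/(PK*Ki + PNa*Nai + PCl*Clo))
Numer = 14.04, Denom = 172.12
Vm = -66.98 mV


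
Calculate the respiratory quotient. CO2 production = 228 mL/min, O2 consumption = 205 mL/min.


RQ = VCO2 / VO2
RQ = 228 / 205
RQ = 1.112


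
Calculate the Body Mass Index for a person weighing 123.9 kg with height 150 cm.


BMI = weight / height^2
height = 150 cm = 1.5 m
BMI = 123.9 / 1.5^2
BMI = 55.07 kg/m^2


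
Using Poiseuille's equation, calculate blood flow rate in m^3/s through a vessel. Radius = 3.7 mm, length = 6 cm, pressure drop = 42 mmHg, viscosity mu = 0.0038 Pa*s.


Q = pi*r^4*dP / (8*mu*L)
r = 0.0037 m, L = 0.06 m
dP = 42 mmHg = 5599.524 Pa
Q = 0.001808 m^3/s


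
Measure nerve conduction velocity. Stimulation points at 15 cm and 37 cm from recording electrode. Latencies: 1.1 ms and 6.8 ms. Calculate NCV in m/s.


Distance = (37 - 15) / 100 = 0.22 m
dt = (6.8 - 1.1) / 1000 = 0.0057 s
NCV = dist / dt = 38.6 m/s


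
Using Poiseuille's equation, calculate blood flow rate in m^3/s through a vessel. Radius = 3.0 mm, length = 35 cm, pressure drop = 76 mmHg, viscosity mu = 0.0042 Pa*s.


Q = pi*r^4*dP / (8*mu*L)
r = 0.003 m, L = 0.35 m
dP = 76 mmHg = 10132.472 Pa
Q = 2.1925e-04 m^3/s


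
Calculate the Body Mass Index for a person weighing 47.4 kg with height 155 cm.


BMI = weight / height^2
height = 155 cm = 1.55 m
BMI = 47.4 / 1.55^2
BMI = 19.73 kg/m^2


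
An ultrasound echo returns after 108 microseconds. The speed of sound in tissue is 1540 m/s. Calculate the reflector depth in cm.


depth = c * t / 2
t = 108 us = 1.0800e-04 s
depth = 1540 * 1.0800e-04 / 2
depth = 0.08316 m = 8.316 cm


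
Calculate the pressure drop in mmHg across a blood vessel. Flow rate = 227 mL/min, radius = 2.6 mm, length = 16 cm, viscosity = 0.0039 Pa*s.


dP = 8*mu*L*Q / (pi*r^4)
Q = 227 mL/min = 3.78333e-06 m^3/s
dP = 131.554 Pa = 131.554 / 133.322 mmHg = 0.9867 mmHg


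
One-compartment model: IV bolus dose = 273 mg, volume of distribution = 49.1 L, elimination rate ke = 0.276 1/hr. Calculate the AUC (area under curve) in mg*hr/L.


C0 = Dose/Vd = 273/49.1 = 5.56008 mg/L
AUC = C0/ke = 5.56008/0.276
AUC = 20.15 mg*hr/L


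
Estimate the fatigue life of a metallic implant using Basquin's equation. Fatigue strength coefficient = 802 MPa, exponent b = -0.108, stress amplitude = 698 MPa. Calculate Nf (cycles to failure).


sigma_a = sigma_f' * (2Nf)^b
2Nf = (sigma_a/sigma_f')^(1/b)
2Nf = (698/802)^(1/-0.108)
2Nf = 3.6183349
Nf = 1.809


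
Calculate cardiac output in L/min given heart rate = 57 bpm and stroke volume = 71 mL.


CO = HR * SV
CO = 57 * 71 / 1000
CO = 4.047 L/min


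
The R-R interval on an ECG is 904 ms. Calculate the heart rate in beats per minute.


HR = 60 / RR_interval(s)
RR = 904 ms = 0.904 s
HR = 60 / 0.904 = 66.37 bpm


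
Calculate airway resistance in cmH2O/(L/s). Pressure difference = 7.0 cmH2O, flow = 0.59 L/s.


R = dP / flow
R = 7.0 / 0.59
R = 11.86 cmH2O/(L/s)


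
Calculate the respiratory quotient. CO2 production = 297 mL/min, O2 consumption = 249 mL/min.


RQ = VCO2 / VO2
RQ = 297 / 249
RQ = 1.193


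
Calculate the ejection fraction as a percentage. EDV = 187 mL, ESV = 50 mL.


SV = EDV - ESV = 187 - 50 = 137 mL
EF = SV/EDV * 100 = 137/187 * 100
EF = 73.26%


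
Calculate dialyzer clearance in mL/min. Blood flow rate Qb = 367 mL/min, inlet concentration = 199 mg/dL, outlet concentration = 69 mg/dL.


K = Qb * (Cb_in - Cb_out) / Cb_in
K = 367 * (199 - 69) / 199
K = 239.7 mL/min


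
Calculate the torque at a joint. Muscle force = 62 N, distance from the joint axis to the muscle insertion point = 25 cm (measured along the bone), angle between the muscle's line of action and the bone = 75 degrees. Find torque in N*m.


Torque = F * d * sin(theta)   (moment arm = d*sin(theta))
d = 25 cm = 0.25 m
Torque = 62 * 0.25 * sin(75)
Torque = 14.97 N*m


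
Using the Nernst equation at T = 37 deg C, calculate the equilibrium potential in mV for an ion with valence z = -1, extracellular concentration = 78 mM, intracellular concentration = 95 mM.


E = (RT/(zF)) * ln(C_out/C_in)
T = 37 + 273.15 = 310.15 K
E = (8.314 * 310.15 / (-1 * 96485)) * ln(78/95)
E = 5.269 mV


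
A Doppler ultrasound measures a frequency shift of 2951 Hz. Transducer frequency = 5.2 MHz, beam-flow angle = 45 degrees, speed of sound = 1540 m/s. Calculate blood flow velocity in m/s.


v = fd * c / (2 * f0 * cos(theta))
v = 2951 * 1540 / (2 * 5.2000e+06 * cos(45))
v = 0.618 m/s


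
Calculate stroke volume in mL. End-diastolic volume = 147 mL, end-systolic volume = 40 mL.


SV = EDV - ESV
SV = 147 - 40
SV = 107 mL


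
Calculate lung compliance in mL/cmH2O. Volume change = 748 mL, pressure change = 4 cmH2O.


C = dV / dP
C = 748 / 4
C = 187 mL/cmH2O


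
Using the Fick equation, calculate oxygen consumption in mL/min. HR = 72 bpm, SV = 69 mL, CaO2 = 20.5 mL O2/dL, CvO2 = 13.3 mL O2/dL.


CO = HR*SV = 72*69/1000 = 4.968 L/min
a-v O2 diff = 20.5 - 13.3 = 7.2 mL/dL
VO2 = CO * (CaO2-CvO2) * 10 dL/L
VO2 = 4.968 * 7.2 * 10
VO2 = 357.7 mL/min


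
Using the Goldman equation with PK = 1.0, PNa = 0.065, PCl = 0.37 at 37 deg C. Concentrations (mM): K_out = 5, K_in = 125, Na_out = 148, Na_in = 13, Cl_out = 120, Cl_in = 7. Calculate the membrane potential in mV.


Vm = (RT/F)*ln((PK*Ko + PNa*Nao + PCl*Cli)/(PK*Ki + PNa*Nai + PCl*Clo))
Numer = 17.21, Denom = 170.245
Vm = -61.25 mV


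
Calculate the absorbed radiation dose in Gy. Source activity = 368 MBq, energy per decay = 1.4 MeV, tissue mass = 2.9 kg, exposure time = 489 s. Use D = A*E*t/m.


A = 368 MBq = 3.6800e+08 Bq
E = 1.4 MeV = 2.2428e-13 J
D = A*E*t/m = 3.6800e+08*2.2428e-13*489/2.9
D = 0.01392 Gy


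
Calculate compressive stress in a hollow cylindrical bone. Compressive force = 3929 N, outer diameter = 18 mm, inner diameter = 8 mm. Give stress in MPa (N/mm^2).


A = pi*(r_o^2 - r_i^2)
r_o = 9 mm, r_i = 4 mm
A = 204.204 mm^2
sigma = F/A = 3929 / 204.204
sigma = 19.24 MPa


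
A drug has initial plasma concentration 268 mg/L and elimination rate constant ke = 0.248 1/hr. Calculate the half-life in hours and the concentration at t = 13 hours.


t_half = ln(2) / ke = 0.693147 / 0.248 = 2.795 hr
C(t) = C0 * exp(-ke*t) = 268 * exp(-0.248*13)
C(13) = 10.67 mg/L


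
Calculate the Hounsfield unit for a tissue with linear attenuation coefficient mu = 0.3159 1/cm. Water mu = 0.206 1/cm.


HU = ((mu_tissue - mu_water) / mu_water) * 1000
HU = ((0.3159 - 0.206) / 0.206) * 1000
HU = 533.5


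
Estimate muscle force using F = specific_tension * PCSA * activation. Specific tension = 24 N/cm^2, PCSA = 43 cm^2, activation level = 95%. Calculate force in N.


F = sigma * PCSA * activation
F = 24 * 43 * 0.95
F = 980.4 N


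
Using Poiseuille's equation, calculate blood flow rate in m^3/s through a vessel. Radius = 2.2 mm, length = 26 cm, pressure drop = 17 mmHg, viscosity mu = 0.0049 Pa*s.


Q = pi*r^4*dP / (8*mu*L)
r = 0.0022 m, L = 0.26 m
dP = 17 mmHg = 2266.474 Pa
Q = 1.6366e-05 m^3/s


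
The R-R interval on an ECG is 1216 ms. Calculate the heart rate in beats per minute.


HR = 60 / RR_interval(s)
RR = 1216 ms = 1.216 s
HR = 60 / 1.216 = 49.34 bpm


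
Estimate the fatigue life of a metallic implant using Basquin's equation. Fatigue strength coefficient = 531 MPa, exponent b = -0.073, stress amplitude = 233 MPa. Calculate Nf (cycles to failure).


sigma_a = sigma_f' * (2Nf)^b
2Nf = (sigma_a/sigma_f')^(1/b)
2Nf = (233/531)^(1/-0.073)
2Nf = 79529.594
Nf = 3.976e+04


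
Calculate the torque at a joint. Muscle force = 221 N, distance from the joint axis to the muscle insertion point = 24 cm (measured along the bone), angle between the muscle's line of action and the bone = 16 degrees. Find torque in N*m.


Torque = F * d * sin(theta)   (moment arm = d*sin(theta))
d = 24 cm = 0.24 m
Torque = 221 * 0.24 * sin(16)
Torque = 14.62 N*m
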